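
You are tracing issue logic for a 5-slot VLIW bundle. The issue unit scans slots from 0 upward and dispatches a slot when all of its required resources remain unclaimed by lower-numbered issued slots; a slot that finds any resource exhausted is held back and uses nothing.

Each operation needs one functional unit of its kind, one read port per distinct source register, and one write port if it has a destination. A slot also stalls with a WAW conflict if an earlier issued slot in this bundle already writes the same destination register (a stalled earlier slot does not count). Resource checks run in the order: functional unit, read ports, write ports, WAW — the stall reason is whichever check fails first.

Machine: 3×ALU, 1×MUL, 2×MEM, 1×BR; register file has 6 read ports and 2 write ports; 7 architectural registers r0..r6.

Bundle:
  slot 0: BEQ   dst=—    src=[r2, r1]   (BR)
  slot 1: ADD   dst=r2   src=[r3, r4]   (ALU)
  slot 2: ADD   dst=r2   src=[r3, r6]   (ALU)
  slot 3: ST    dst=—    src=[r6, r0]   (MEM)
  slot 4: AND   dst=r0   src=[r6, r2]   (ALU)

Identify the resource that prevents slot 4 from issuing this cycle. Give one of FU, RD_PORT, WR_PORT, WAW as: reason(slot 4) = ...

[0] BR needs rd=2 wr=0: ok; after: ALU=3 MUL=1 MEM=2 BR=0, R=4, W=2
[1] ALU needs rd=2 wr=1: ok; after: ALU=2 MUL=1 MEM=2 BR=0, R=2, W=1
[2] ALU needs rd=2 wr=1: WAW; after: ALU=2 MUL=1 MEM=2 BR=0, R=2, W=1
[3] MEM needs rd=2 wr=0: ok; after: ALU=2 MUL=1 MEM=1 BR=0, R=0, W=1
[4] ALU needs rd=2 wr=1: RD_PORT; after: ALU=2 MUL=1 MEM=1 BR=0, R=0, W=1

reason(slot 4) = RD_PORT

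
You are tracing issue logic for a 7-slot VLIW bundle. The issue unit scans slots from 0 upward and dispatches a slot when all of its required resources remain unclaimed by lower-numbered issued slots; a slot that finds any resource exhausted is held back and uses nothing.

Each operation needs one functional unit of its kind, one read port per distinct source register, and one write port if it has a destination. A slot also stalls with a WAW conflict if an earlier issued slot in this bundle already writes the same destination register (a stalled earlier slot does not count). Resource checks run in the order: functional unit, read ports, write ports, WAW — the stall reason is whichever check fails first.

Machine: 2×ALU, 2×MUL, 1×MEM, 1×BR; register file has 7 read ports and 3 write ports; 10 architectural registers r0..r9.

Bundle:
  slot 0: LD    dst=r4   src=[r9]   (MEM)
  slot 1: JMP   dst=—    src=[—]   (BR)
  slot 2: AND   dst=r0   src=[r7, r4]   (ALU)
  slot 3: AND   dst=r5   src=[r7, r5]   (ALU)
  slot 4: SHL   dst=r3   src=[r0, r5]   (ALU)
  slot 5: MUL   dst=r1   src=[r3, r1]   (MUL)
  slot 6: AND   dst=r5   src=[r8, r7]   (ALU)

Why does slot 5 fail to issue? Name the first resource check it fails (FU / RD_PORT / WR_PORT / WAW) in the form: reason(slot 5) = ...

reason(slot 5) = WR_PORT

slot 0 (MEM): ISSUE — free A2,Mu2,Ld0,B1 rp6 wp2
slot 1 (BR): ISSUE — free A2,Mu2,Ld0,B0 rp6 wp2
slot 2 (ALU): ISSUE — free A1,Mu2,Ld0,B0 rp4 wp1
slot 3 (ALU): ISSUE — free A0,Mu2,Ld0,B0 rp2 wp0
slot 4 (ALU): stall FU — free A0,Mu2,Ld0,B0 rp2 wp0
slot 5 (MUL): stall WR_PORT — free A0,Mu2,Ld0,B0 rp2 wp0
slot 6 (ALU): stall FU — free A0,Mu2,Ld0,B0 rp2 wp0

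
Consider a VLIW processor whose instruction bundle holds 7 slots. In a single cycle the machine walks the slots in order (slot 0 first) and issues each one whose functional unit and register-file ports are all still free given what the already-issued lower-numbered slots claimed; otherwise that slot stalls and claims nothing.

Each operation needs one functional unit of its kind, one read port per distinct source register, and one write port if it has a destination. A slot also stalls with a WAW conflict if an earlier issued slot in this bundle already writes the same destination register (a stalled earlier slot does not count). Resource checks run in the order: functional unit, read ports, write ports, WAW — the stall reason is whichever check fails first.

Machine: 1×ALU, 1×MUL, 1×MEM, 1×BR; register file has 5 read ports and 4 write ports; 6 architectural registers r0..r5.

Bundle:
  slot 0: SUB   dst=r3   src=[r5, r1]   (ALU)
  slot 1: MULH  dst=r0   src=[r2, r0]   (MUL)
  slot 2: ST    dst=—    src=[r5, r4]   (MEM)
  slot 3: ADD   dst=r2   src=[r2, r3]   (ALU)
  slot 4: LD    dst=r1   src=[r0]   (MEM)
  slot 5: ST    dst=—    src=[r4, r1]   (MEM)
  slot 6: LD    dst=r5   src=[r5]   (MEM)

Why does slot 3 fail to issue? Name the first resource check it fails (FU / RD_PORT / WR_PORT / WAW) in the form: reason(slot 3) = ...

reason(slot 3) = FU

#0 ALU src=r5,r1 dispatched  <A:0 Mu:1 Ld:1 B:1 rd:3 wr:3>
#1 MUL src=r2,r0 dispatched  <A:0 Mu:0 Ld:1 B:1 rd:1 wr:2>
#2 MEM src=r5,r4 held:RD_PORT  <A:0 Mu:0 Ld:1 B:1 rd:1 wr:2>
#3 ALU src=r2,r3 held:FU  <A:0 Mu:0 Ld:1 B:1 rd:1 wr:2>
#4 MEM src=r0 dispatched  <A:0 Mu:0 Ld:0 B:1 rd:0 wr:1>
#5 MEM src=r4,r1 held:FU  <A:0 Mu:0 Ld:0 B:1 rd:0 wr:1>
#6 MEM src=r5 held:FU  <A:0 Mu:0 Ld:0 B:1 rd:0 wr:1>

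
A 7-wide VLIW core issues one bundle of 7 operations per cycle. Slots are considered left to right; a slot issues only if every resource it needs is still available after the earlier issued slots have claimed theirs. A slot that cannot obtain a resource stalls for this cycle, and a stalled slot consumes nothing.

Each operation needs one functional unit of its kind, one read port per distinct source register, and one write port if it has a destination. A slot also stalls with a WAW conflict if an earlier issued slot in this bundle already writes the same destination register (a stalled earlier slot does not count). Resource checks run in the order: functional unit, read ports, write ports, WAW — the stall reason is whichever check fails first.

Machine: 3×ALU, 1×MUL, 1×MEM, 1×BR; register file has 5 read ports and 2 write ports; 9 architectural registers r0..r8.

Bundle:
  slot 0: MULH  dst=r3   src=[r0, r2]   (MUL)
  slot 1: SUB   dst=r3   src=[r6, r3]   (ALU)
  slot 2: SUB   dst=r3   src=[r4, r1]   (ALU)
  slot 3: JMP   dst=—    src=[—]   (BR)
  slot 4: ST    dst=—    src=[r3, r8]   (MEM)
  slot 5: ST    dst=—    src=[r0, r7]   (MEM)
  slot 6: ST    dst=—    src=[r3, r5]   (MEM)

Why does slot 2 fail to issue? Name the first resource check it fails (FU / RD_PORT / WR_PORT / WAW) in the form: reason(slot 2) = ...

reason(slot 2) = WAW

(0) want 1×MUL +2rd +1wr — yes → AL3|MU0|ME1|BR1|rd3|wr1
(1) want 1×ALU +2rd +1wr — WAW → AL3|MU0|ME1|BR1|rd3|wr1
(2) want 1×ALU +2rd +1wr — WAW → AL3|MU0|ME1|BR1|rd3|wr1
(3) want 1×BR +0rd +0wr — yes → AL3|MU0|ME1|BR0|rd3|wr1
(4) want 1×MEM +2rd +0wr — yes → AL3|MU0|ME0|BR0|rd1|wr1
(5) want 1×MEM +2rd +0wr — FU → AL3|MU0|ME0|BR0|rd1|wr1
(6) want 1×MEM +2rd +0wr — FU → AL3|MU0|ME0|BR0|rd1|wr1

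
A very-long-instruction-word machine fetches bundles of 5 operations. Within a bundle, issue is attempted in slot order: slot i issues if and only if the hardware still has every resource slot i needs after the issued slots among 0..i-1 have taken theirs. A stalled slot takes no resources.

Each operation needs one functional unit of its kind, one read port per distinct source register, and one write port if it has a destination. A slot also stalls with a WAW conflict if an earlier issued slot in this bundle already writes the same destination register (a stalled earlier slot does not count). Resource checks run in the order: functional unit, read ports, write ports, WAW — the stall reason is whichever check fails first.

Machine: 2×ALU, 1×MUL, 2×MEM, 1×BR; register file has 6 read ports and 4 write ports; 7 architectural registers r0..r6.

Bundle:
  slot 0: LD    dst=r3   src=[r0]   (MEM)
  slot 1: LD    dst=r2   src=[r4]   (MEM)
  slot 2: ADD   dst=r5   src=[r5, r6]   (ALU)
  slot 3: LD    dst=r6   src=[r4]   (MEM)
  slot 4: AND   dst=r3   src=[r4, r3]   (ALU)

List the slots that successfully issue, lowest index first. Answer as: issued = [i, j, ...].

[0] MEM needs rd=1 wr=1: ok; after: ALU=2 MUL=1 MEM=1 BR=1, R=5, W=3
[1] MEM needs rd=1 wr=1: ok; after: ALU=2 MUL=1 MEM=0 BR=1, R=4, W=2
[2] ALU needs rd=2 wr=1: ok; after: ALU=1 MUL=1 MEM=0 BR=1, R=2, W=1
[3] MEM needs rd=1 wr=1: FU; after: ALU=1 MUL=1 MEM=0 BR=1, R=2, W=1
[4] ALU needs rd=2 wr=1: WAW; after: ALU=1 MUL=1 MEM=0 BR=1, R=2, W=1

issued = [0, 1, 2]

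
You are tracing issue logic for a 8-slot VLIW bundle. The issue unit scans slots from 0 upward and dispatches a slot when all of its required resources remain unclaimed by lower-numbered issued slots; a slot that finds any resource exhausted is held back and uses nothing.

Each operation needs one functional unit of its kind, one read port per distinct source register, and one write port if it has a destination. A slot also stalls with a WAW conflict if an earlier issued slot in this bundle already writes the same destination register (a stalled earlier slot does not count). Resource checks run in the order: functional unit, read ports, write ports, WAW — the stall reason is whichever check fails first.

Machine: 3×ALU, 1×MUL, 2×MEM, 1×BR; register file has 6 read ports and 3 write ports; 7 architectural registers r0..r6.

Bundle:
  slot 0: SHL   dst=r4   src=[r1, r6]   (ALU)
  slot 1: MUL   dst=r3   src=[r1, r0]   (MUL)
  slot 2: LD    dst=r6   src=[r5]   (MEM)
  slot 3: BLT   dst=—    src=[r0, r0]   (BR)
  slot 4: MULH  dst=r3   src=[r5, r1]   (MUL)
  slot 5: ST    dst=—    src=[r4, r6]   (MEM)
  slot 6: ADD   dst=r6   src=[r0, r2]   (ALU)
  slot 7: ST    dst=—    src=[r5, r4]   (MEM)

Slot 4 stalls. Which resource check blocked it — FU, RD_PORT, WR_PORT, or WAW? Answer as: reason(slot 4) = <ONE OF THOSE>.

reason(slot 4) = FU

(0) want 1×ALU +2rd +1wr — yes → AL2|MU1|ME2|BR1|rd4|wr2
(1) want 1×MUL +2rd +1wr — yes → AL2|MU0|ME2|BR1|rd2|wr1
(2) want 1×MEM +1rd +1wr — yes → AL2|MU0|ME1|BR1|rd1|wr0
(3) want 1×BR +1rd +0wr — yes → AL2|MU0|ME1|BR0|rd0|wr0
(4) want 1×MUL +2rd +1wr — FU → AL2|MU0|ME1|BR0|rd0|wr0
(5) want 1×MEM +2rd +0wr — RD_PORT → AL2|MU0|ME1|BR0|rd0|wr0
(6) want 1×ALU +2rd +1wr — RD_PORT → AL2|MU0|ME1|BR0|rd0|wr0
(7) want 1×MEM +2rd +0wr — RD_PORT → AL2|MU0|ME1|BR0|rd0|wr0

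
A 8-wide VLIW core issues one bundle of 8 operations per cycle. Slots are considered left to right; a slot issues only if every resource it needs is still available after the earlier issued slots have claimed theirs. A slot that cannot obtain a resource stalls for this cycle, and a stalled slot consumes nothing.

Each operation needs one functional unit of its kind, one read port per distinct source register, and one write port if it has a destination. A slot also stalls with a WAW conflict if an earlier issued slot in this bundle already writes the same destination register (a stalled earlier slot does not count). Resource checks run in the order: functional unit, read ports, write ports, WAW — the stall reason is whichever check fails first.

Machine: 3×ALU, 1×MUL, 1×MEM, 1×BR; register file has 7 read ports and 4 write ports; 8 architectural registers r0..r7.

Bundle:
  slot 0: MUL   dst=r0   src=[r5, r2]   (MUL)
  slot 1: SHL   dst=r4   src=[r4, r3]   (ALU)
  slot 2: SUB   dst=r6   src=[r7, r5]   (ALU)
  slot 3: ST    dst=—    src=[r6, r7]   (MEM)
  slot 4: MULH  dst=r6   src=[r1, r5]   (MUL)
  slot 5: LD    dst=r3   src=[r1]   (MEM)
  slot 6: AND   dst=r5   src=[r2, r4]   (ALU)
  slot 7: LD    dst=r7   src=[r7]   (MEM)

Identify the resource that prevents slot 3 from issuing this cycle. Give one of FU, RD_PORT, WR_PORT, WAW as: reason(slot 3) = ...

reason(slot 3) = RD_PORT

  0. MUL→r0 ⇒ go  {3A/0Mu/1Ld/1B | 5r 3w}
  1. ALU→r4 ⇒ go  {2A/0Mu/1Ld/1B | 3r 2w}
  2. ALU→r6 ⇒ go  {1A/0Mu/1Ld/1B | 1r 1w}
  3. MEM ⇒ no(RD_PORT)  {1A/0Mu/1Ld/1B | 1r 1w}
  4. MUL→r6 ⇒ no(FU)  {1A/0Mu/1Ld/1B | 1r 1w}
  5. MEM→r3 ⇒ go  {1A/0Mu/0Ld/1B | 0r 0w}
  6. ALU→r5 ⇒ no(RD_PORT)  {1A/0Mu/0Ld/1B | 0r 0w}
  7. MEM→r7 ⇒ no(FU)  {1A/0Mu/0Ld/1B | 0r 0w}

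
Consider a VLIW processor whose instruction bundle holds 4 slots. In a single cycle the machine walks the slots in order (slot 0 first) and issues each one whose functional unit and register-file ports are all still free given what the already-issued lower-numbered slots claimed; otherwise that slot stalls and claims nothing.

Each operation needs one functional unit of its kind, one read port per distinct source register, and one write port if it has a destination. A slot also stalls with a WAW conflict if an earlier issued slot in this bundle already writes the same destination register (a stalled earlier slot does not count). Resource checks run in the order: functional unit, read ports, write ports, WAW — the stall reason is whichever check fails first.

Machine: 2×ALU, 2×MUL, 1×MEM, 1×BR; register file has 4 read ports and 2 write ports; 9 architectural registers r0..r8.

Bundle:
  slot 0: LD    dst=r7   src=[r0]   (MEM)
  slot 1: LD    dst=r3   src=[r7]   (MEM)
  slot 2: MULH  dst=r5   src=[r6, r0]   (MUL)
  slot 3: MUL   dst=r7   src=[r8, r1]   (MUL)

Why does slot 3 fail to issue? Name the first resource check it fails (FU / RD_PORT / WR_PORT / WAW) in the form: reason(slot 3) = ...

slot 0 (MEM): ISSUE — free A2,Mu2,Ld0,B1 rp3 wp1
slot 1 (MEM): stall FU — free A2,Mu2,Ld0,B1 rp3 wp1
slot 2 (MUL): ISSUE — free A2,Mu1,Ld0,B1 rp1 wp0
slot 3 (MUL): stall RD_PORT — free A2,Mu1,Ld0,B1 rp1 wp0

reason(slot 3) = RD_PORT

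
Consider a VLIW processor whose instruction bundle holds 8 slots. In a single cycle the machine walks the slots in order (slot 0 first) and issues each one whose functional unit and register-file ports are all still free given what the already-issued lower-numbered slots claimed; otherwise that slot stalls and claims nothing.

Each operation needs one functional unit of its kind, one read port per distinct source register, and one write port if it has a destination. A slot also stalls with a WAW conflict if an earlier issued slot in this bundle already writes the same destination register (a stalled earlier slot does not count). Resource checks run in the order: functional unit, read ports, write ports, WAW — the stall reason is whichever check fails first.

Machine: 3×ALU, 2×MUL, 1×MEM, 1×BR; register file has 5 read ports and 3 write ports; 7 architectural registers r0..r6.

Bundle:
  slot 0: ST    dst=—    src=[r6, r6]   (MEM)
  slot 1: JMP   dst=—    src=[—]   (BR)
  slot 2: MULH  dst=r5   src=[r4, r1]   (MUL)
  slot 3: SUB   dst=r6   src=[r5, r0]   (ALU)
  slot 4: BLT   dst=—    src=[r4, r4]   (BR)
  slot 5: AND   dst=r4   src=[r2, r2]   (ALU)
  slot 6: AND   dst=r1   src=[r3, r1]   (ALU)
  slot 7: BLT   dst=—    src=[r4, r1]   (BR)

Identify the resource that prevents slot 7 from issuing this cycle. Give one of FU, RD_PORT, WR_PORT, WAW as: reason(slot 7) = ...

reason(slot 7) = FU

#0 MEM src=r6,r6 dispatched  <A:3 Mu:2 Ld:0 B:1 rd:4 wr:3>
#1 BR src=- dispatched  <A:3 Mu:2 Ld:0 B:0 rd:4 wr:3>
#2 MUL src=r4,r1 dispatched  <A:3 Mu:1 Ld:0 B:0 rd:2 wr:2>
#3 ALU src=r5,r0 dispatched  <A:2 Mu:1 Ld:0 B:0 rd:0 wr:1>
#4 BR src=r4,r4 held:FU  <A:2 Mu:1 Ld:0 B:0 rd:0 wr:1>
#5 ALU src=r2,r2 held:RD_PORT  <A:2 Mu:1 Ld:0 B:0 rd:0 wr:1>
#6 ALU src=r3,r1 held:RD_PORT  <A:2 Mu:1 Ld:0 B:0 rd:0 wr:1>
#7 BR src=r4,r1 held:FU  <A:2 Mu:1 Ld:0 B:0 rd:0 wr:1>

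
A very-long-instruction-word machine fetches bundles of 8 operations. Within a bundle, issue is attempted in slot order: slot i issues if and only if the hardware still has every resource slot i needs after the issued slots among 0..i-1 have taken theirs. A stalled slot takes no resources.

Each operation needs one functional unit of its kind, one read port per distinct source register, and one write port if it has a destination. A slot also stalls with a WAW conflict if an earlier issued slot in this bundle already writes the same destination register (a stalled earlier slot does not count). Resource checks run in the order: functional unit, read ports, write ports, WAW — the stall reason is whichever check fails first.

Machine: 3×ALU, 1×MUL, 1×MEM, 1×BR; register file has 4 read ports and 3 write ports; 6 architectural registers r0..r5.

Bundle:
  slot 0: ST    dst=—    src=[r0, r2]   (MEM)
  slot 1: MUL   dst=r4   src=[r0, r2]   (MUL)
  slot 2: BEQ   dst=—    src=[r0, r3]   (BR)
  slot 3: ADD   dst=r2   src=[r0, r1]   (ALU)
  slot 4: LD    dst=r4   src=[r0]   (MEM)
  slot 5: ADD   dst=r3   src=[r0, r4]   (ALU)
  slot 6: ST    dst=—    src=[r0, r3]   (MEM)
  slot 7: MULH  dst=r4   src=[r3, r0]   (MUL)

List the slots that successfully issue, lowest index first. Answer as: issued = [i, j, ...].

slot 0 (MEM): ISSUE — free A3,Mu1,Ld0,B1 rp2 wp3
slot 1 (MUL): ISSUE — free A3,Mu0,Ld0,B1 rp0 wp2
slot 2 (BR): stall RD_PORT — free A3,Mu0,Ld0,B1 rp0 wp2
slot 3 (ALU): stall RD_PORT — free A3,Mu0,Ld0,B1 rp0 wp2
slot 4 (MEM): stall FU — free A3,Mu0,Ld0,B1 rp0 wp2
slot 5 (ALU): stall RD_PORT — free A3,Mu0,Ld0,B1 rp0 wp2
slot 6 (MEM): stall FU — free A3,Mu0,Ld0,B1 rp0 wp2
slot 7 (MUL): stall FU — free A3,Mu0,Ld0,B1 rp0 wp2

issued = [0, 1]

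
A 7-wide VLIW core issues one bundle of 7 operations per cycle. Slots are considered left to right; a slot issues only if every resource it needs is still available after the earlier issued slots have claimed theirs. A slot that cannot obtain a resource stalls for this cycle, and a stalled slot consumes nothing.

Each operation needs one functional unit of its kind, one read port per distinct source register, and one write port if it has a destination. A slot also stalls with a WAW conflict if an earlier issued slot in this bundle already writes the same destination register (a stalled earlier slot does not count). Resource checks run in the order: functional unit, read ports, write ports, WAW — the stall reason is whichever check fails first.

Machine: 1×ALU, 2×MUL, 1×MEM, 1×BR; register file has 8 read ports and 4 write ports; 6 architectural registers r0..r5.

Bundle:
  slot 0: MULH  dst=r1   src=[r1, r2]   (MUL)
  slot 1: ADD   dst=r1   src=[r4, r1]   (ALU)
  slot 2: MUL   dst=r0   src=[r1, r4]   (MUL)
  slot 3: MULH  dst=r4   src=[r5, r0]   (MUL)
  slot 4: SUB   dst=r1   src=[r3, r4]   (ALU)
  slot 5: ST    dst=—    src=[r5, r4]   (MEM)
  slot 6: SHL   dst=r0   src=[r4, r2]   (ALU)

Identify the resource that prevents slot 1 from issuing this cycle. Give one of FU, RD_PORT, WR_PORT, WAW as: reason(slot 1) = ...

#0 MUL src=r1,r2 dispatched  <A:1 Mu:1 Ld:1 B:1 rd:6 wr:3>
#1 ALU src=r4,r1 held:WAW  <A:1 Mu:1 Ld:1 B:1 rd:6 wr:3>
#2 MUL src=r1,r4 dispatched  <A:1 Mu:0 Ld:1 B:1 rd:4 wr:2>
#3 MUL src=r5,r0 held:FU  <A:1 Mu:0 Ld:1 B:1 rd:4 wr:2>
#4 ALU src=r3,r4 held:WAW  <A:1 Mu:0 Ld:1 B:1 rd:4 wr:2>
#5 MEM src=r5,r4 dispatched  <A:1 Mu:0 Ld:0 B:1 rd:2 wr:2>
#6 ALU src=r4,r2 held:WAW  <A:1 Mu:0 Ld:0 B:1 rd:2 wr:2>

reason(slot 1) = WAW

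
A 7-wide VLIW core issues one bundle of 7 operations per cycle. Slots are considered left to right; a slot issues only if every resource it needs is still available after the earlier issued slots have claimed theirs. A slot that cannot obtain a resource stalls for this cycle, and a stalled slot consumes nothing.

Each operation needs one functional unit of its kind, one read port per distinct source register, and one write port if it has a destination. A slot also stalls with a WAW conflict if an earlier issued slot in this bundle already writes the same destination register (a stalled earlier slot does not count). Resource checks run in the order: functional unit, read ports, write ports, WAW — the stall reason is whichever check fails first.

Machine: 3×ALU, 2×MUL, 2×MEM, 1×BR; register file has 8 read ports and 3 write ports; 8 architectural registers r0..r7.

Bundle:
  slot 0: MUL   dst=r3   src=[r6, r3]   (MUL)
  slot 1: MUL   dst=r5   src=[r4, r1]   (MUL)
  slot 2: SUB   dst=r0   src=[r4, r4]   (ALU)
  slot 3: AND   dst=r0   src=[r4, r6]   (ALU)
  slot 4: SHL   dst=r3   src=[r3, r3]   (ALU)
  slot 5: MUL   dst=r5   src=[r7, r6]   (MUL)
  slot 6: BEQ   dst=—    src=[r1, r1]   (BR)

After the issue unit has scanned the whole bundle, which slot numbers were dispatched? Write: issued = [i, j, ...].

[0] MUL needs rd=2 wr=1: ok; after: ALU=3 MUL=1 MEM=2 BR=1, R=6, W=2
[1] MUL needs rd=2 wr=1: ok; after: ALU=3 MUL=0 MEM=2 BR=1, R=4, W=1
[2] ALU needs rd=1 wr=1: ok; after: ALU=2 MUL=0 MEM=2 BR=1, R=3, W=0
[3] ALU needs rd=2 wr=1: WR_PORT; after: ALU=2 MUL=0 MEM=2 BR=1, R=3, W=0
[4] ALU needs rd=1 wr=1: WR_PORT; after: ALU=2 MUL=0 MEM=2 BR=1, R=3, W=0
[5] MUL needs rd=2 wr=1: FU; after: ALU=2 MUL=0 MEM=2 BR=1, R=3, W=0
[6] BR needs rd=1 wr=0: ok; after: ALU=2 MUL=0 MEM=2 BR=0, R=2, W=0

issued = [0, 1, 2, 6]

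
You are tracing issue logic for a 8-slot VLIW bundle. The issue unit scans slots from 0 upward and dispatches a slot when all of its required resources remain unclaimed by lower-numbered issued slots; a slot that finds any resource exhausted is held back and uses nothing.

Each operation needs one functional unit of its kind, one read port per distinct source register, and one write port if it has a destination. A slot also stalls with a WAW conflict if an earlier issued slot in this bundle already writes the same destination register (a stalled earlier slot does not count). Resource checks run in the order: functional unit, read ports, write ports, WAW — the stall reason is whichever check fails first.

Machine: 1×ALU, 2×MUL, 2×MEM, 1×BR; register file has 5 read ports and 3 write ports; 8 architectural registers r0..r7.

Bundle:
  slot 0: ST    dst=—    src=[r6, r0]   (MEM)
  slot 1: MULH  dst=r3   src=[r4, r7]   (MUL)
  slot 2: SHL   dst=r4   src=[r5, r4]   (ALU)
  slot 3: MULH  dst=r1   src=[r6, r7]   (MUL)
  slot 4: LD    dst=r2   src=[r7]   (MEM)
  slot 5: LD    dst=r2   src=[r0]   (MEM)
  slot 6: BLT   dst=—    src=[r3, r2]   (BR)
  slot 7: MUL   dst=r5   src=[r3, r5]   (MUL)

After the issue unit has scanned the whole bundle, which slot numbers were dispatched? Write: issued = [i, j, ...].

issued = [0, 1, 4]

#0 MEM src=r6,r0 dispatched  <A:1 Mu:2 Ld:1 B:1 rd:3 wr:3>
#1 MUL src=r4,r7 dispatched  <A:1 Mu:1 Ld:1 B:1 rd:1 wr:2>
#2 ALU src=r5,r4 held:RD_PORT  <A:1 Mu:1 Ld:1 B:1 rd:1 wr:2>
#3 MUL src=r6,r7 held:RD_PORT  <A:1 Mu:1 Ld:1 B:1 rd:1 wr:2>
#4 MEM src=r7 dispatched  <A:1 Mu:1 Ld:0 B:1 rd:0 wr:1>
#5 MEM src=r0 held:FU  <A:1 Mu:1 Ld:0 B:1 rd:0 wr:1>
#6 BR src=r3,r2 held:RD_PORT  <A:1 Mu:1 Ld:0 B:1 rd:0 wr:1>
#7 MUL src=r3,r5 held:RD_PORT  <A:1 Mu:1 Ld:0 B:1 rd:0 wr:1>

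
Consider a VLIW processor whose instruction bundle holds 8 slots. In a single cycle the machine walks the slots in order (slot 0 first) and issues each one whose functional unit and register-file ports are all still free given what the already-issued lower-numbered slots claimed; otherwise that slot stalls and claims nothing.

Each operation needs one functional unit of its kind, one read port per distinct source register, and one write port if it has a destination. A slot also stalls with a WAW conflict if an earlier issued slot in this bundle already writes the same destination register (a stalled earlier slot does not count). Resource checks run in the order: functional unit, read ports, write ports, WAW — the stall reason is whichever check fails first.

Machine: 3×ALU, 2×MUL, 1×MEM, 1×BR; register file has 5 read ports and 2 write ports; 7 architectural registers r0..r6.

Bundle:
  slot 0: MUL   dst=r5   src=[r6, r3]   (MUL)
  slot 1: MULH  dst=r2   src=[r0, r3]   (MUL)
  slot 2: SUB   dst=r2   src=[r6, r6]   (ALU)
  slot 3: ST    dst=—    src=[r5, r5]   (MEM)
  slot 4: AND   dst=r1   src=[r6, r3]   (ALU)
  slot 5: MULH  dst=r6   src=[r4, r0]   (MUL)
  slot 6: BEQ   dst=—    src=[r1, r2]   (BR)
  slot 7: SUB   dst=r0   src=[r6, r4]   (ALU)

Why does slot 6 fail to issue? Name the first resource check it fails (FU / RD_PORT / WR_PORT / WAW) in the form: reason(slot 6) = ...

  0. MUL→r5 ⇒ go  {3A/1Mu/1Ld/1B | 3r 1w}
  1. MUL→r2 ⇒ go  {3A/0Mu/1Ld/1B | 1r 0w}
  2. ALU→r2 ⇒ no(WR_PORT)  {3A/0Mu/1Ld/1B | 1r 0w}
  3. MEM ⇒ go  {3A/0Mu/0Ld/1B | 0r 0w}
  4. ALU→r1 ⇒ no(RD_PORT)  {3A/0Mu/0Ld/1B | 0r 0w}
  5. MUL→r6 ⇒ no(FU)  {3A/0Mu/0Ld/1B | 0r 0w}
  6. BR ⇒ no(RD_PORT)  {3A/0Mu/0Ld/1B | 0r 0w}
  7. ALU→r0 ⇒ no(RD_PORT)  {3A/0Mu/0Ld/1B | 0r 0w}

reason(slot 6) = RD_PORT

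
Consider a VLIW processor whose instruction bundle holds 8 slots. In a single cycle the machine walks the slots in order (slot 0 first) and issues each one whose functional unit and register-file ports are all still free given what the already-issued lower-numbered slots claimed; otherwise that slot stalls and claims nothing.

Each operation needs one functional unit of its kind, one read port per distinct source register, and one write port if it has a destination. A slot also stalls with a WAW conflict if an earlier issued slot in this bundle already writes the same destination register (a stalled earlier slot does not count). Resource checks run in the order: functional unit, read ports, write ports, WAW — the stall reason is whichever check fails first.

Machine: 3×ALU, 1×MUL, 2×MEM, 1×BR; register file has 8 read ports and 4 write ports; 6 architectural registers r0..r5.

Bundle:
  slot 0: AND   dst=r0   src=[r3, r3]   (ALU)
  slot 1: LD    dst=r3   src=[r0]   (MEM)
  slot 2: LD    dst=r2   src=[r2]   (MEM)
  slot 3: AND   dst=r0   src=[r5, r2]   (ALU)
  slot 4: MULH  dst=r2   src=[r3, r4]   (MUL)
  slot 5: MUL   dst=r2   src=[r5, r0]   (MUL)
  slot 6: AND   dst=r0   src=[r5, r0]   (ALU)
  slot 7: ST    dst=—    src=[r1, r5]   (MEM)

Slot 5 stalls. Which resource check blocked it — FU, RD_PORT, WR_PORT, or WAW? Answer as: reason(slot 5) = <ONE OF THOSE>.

reason(slot 5) = WAW

#0 ALU src=r3,r3 dispatched  <A:2 Mu:1 Ld:2 B:1 rd:7 wr:3>
#1 MEM src=r0 dispatched  <A:2 Mu:1 Ld:1 B:1 rd:6 wr:2>
#2 MEM src=r2 dispatched  <A:2 Mu:1 Ld:0 B:1 rd:5 wr:1>
#3 ALU src=r5,r2 held:WAW  <A:2 Mu:1 Ld:0 B:1 rd:5 wr:1>
#4 MUL src=r3,r4 held:WAW  <A:2 Mu:1 Ld:0 B:1 rd:5 wr:1>
#5 MUL src=r5,r0 held:WAW  <A:2 Mu:1 Ld:0 B:1 rd:5 wr:1>
#6 ALU src=r5,r0 held:WAW  <A:2 Mu:1 Ld:0 B:1 rd:5 wr:1>
#7 MEM src=r1,r5 held:FU  <A:2 Mu:1 Ld:0 B:1 rd:5 wr:1>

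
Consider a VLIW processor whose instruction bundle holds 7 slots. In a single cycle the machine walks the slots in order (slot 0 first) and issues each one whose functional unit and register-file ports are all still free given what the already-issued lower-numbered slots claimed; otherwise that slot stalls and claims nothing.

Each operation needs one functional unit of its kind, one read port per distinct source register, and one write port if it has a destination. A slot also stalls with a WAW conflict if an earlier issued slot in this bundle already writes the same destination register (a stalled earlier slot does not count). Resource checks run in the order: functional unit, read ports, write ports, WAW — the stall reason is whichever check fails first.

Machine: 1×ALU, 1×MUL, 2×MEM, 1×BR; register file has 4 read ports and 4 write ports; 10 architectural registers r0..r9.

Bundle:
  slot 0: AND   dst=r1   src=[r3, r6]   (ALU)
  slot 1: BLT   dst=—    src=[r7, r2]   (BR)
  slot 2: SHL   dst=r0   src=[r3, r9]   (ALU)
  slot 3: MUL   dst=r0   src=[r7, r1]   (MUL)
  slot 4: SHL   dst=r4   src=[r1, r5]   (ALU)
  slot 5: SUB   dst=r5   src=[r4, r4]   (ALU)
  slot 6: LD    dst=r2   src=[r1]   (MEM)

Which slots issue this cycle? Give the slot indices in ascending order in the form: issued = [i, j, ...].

  0. ALU→r1 ⇒ go  {0A/1Mu/2Ld/1B | 2r 3w}
  1. BR ⇒ go  {0A/1Mu/2Ld/0B | 0r 3w}
  2. ALU→r0 ⇒ no(FU)  {0A/1Mu/2Ld/0B | 0r 3w}
  3. MUL→r0 ⇒ no(RD_PORT)  {0A/1Mu/2Ld/0B | 0r 3w}
  4. ALU→r4 ⇒ no(FU)  {0A/1Mu/2Ld/0B | 0r 3w}
  5. ALU→r5 ⇒ no(FU)  {0A/1Mu/2Ld/0B | 0r 3w}
  6. MEM→r2 ⇒ no(RD_PORT)  {0A/1Mu/2Ld/0B | 0r 3w}

issued = [0, 1]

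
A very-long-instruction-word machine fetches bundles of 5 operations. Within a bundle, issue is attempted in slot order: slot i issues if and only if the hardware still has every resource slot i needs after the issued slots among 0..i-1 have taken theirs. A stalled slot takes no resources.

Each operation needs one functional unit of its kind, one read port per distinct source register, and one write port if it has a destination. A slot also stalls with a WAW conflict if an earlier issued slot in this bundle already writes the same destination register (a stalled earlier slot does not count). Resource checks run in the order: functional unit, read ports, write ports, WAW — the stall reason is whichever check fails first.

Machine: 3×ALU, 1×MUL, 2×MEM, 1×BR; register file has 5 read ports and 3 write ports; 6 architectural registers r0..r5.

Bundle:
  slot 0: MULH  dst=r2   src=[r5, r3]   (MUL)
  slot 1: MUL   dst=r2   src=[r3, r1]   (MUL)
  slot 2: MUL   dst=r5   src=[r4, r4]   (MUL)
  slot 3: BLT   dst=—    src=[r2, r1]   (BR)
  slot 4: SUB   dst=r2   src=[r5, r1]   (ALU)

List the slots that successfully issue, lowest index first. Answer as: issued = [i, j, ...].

issued = [0, 3]

  0. MUL→r2 ⇒ go  {3A/0Mu/2Ld/1B | 3r 2w}
  1. MUL→r2 ⇒ no(FU)  {3A/0Mu/2Ld/1B | 3r 2w}
  2. MUL→r5 ⇒ no(FU)  {3A/0Mu/2Ld/1B | 3r 2w}
  3. BR ⇒ go  {3A/0Mu/2Ld/0B | 1r 2w}
  4. ALU→r2 ⇒ no(RD_PORT)  {3A/0Mu/2Ld/0B | 1r 2w}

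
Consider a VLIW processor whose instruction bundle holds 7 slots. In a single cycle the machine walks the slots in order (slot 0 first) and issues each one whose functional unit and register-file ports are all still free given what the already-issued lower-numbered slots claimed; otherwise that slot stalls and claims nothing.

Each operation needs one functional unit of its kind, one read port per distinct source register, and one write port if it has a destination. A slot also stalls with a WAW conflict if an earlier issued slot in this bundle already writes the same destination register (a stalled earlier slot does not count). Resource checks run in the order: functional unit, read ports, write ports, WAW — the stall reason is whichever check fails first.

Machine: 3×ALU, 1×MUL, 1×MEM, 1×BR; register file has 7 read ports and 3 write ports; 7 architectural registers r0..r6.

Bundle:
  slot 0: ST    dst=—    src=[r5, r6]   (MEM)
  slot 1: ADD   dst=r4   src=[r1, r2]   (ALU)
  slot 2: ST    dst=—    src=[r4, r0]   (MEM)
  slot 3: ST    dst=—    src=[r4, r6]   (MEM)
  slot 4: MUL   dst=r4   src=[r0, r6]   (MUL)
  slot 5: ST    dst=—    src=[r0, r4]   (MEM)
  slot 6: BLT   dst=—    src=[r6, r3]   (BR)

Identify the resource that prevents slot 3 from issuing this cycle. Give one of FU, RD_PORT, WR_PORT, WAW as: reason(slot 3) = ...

reason(slot 3) = FU

(0) want 1×MEM +2rd +0wr — yes → AL3|MU1|ME0|BR1|rd5|wr3
(1) want 1×ALU +2rd +1wr — yes → AL2|MU1|ME0|BR1|rd3|wr2
(2) want 1×MEM +2rd +0wr — FU → AL2|MU1|ME0|BR1|rd3|wr2
(3) want 1×MEM +2rd +0wr — FU → AL2|MU1|ME0|BR1|rd3|wr2
(4) want 1×MUL +2rd +1wr — WAW → AL2|MU1|ME0|BR1|rd3|wr2
(5) want 1×MEM +2rd +0wr — FU → AL2|MU1|ME0|BR1|rd3|wr2
(6) want 1×BR +2rd +0wr — yes → AL2|MU1|ME0|BR0|rd1|wr2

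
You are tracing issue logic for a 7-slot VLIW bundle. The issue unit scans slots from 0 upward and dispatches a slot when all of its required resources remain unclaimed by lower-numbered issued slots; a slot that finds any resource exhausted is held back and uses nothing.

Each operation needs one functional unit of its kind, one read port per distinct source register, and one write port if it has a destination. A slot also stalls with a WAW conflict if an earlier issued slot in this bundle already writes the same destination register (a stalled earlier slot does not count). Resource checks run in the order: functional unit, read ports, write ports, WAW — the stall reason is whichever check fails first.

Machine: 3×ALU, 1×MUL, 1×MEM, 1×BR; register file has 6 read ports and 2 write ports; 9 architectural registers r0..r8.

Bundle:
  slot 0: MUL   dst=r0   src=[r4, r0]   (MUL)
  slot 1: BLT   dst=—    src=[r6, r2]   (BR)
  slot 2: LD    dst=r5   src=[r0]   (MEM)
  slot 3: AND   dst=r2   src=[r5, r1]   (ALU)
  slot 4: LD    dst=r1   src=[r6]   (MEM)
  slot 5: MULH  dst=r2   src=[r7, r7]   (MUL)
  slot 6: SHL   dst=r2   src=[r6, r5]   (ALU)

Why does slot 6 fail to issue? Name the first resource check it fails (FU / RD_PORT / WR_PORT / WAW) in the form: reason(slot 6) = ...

reason(slot 6) = RD_PORT

#0 MUL src=r4,r0 dispatched  <A:3 Mu:0 Ld:1 B:1 rd:4 wr:1>
#1 BR src=r6,r2 dispatched  <A:3 Mu:0 Ld:1 B:0 rd:2 wr:1>
#2 MEM src=r0 dispatched  <A:3 Mu:0 Ld:0 B:0 rd:1 wr:0>
#3 ALU src=r5,r1 held:RD_PORT  <A:3 Mu:0 Ld:0 B:0 rd:1 wr:0>
#4 MEM src=r6 held:FU  <A:3 Mu:0 Ld:0 B:0 rd:1 wr:0>
#5 MUL src=r7,r7 held:FU  <A:3 Mu:0 Ld:0 B:0 rd:1 wr:0>
#6 ALU src=r6,r5 held:RD_PORT  <A:3 Mu:0 Ld:0 B:0 rd:1 wr:0>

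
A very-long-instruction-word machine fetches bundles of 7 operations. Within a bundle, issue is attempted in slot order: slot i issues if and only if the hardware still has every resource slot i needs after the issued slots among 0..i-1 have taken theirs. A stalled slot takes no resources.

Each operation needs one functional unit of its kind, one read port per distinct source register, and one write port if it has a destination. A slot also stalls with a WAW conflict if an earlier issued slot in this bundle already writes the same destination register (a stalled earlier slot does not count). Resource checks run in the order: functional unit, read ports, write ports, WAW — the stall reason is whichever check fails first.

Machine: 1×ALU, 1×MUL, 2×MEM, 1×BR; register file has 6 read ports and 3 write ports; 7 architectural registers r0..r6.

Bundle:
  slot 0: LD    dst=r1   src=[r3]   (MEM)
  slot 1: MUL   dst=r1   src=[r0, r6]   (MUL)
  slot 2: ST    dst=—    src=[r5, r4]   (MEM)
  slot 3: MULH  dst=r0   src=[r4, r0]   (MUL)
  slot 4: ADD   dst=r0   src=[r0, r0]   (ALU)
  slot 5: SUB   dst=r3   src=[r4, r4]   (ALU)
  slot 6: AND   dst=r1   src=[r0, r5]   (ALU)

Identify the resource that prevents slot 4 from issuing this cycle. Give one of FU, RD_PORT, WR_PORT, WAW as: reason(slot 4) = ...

reason(slot 4) = WAW

#0 MEM src=r3 dispatched  <A:1 Mu:1 Ld:1 B:1 rd:5 wr:2>
#1 MUL src=r0,r6 held:WAW  <A:1 Mu:1 Ld:1 B:1 rd:5 wr:2>
#2 MEM src=r5,r4 dispatched  <A:1 Mu:1 Ld:0 B:1 rd:3 wr:2>
#3 MUL src=r4,r0 dispatched  <A:1 Mu:0 Ld:0 B:1 rd:1 wr:1>
#4 ALU src=r0,r0 held:WAW  <A:1 Mu:0 Ld:0 B:1 rd:1 wr:1>
#5 ALU src=r4,r4 dispatched  <A:0 Mu:0 Ld:0 B:1 rd:0 wr:0>
#6 ALU src=r0,r5 held:FU  <A:0 Mu:0 Ld:0 B:1 rd:0 wr:0>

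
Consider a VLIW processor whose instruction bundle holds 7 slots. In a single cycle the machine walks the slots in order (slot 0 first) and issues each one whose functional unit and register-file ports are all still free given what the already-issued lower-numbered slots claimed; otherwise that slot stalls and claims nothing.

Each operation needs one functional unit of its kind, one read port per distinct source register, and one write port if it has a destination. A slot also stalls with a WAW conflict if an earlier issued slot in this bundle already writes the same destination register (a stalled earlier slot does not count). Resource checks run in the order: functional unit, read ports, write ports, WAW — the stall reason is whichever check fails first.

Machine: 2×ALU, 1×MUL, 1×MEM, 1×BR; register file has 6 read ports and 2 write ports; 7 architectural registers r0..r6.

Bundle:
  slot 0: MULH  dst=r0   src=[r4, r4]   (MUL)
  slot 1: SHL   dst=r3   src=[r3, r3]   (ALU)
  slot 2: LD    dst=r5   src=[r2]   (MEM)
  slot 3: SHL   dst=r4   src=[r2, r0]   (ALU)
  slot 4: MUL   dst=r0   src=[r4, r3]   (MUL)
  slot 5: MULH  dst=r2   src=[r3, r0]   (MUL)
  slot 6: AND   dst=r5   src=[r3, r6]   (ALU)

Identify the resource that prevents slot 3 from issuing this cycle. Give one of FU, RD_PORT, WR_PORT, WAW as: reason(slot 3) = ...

reason(slot 3) = WR_PORT

(0) want 1×MUL +1rd +1wr — yes → AL2|MU0|ME1|BR1|rd5|wr1
(1) want 1×ALU +1rd +1wr — yes → AL1|MU0|ME1|BR1|rd4|wr0
(2) want 1×MEM +1rd +1wr — WR_PORT → AL1|MU0|ME1|BR1|rd4|wr0
(3) want 1×ALU +2rd +1wr — WR_PORT → AL1|MU0|ME1|BR1|rd4|wr0
(4) want 1×MUL +2rd +1wr — FU → AL1|MU0|ME1|BR1|rd4|wr0
(5) want 1×MUL +2rd +1wr — FU → AL1|MU0|ME1|BR1|rd4|wr0
(6) want 1×ALU +2rd +1wr — WR_PORT → AL1|MU0|ME1|BR1|rd4|wr0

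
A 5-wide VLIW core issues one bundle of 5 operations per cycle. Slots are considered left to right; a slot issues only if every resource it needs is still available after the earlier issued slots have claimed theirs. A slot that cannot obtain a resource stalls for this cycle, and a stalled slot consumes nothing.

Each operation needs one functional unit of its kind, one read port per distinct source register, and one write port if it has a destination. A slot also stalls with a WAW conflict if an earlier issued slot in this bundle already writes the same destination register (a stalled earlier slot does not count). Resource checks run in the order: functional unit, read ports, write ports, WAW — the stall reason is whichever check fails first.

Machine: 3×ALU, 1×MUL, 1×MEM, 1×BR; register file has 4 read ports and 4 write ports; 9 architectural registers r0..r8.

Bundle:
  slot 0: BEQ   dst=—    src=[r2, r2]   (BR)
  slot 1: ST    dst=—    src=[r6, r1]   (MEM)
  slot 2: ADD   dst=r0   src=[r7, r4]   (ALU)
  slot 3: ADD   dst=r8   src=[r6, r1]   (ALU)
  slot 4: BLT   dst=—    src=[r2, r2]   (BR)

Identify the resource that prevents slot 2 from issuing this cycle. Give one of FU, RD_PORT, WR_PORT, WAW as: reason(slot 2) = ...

[0] BR needs rd=1 wr=0: ok; after: ALU=3 MUL=1 MEM=1 BR=0, R=3, W=4
[1] MEM needs rd=2 wr=0: ok; after: ALU=3 MUL=1 MEM=0 BR=0, R=1, W=4
[2] ALU needs rd=2 wr=1: RD_PORT; after: ALU=3 MUL=1 MEM=0 BR=0, R=1, W=4
[3] ALU needs rd=2 wr=1: RD_PORT; after: ALU=3 MUL=1 MEM=0 BR=0, R=1, W=4
[4] BR needs rd=1 wr=0: FU; after: ALU=3 MUL=1 MEM=0 BR=0, R=1, W=4

reason(slot 2) = RD_PORT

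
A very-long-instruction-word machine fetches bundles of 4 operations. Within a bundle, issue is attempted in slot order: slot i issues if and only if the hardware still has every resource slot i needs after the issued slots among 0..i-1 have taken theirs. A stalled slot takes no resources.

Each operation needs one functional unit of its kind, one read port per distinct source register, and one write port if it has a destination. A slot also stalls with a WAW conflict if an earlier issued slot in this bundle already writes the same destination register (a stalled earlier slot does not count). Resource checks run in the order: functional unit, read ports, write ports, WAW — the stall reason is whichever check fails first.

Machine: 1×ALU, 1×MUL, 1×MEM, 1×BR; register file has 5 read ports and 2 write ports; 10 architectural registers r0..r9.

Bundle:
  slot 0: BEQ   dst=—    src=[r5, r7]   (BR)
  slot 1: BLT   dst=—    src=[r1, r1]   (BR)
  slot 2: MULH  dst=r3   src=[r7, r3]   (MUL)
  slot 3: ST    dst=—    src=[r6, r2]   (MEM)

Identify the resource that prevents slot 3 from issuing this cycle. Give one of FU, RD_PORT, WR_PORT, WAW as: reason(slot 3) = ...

(0) want 1×BR +2rd +0wr — yes → AL1|MU1|ME1|BR0|rd3|wr2
(1) want 1×BR +1rd +0wr — FU → AL1|MU1|ME1|BR0|rd3|wr2
(2) want 1×MUL +2rd +1wr — yes → AL1|MU0|ME1|BR0|rd1|wr1
(3) want 1×MEM +2rd +0wr — RD_PORT → AL1|MU0|ME1|BR0|rd1|wr1

reason(slot 3) = RD_PORT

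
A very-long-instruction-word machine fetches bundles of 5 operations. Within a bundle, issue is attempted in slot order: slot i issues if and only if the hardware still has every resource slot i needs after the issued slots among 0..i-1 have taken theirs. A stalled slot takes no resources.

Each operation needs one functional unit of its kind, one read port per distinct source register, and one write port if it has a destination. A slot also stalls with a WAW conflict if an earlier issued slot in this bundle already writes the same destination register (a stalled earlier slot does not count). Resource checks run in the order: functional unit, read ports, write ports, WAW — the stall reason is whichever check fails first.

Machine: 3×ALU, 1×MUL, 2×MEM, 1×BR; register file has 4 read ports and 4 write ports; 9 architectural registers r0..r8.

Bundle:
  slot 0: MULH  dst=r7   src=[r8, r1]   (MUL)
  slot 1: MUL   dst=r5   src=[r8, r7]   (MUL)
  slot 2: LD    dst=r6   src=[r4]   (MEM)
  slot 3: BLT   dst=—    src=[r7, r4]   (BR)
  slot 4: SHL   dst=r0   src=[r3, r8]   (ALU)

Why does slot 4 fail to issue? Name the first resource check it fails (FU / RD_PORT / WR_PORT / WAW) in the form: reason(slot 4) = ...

reason(slot 4) = RD_PORT

  0. MUL→r7 ⇒ go  {3A/0Mu/2Ld/1B | 2r 3w}
  1. MUL→r5 ⇒ no(FU)  {3A/0Mu/2Ld/1B | 2r 3w}
  2. MEM→r6 ⇒ go  {3A/0Mu/1Ld/1B | 1r 2w}
  3. BR ⇒ no(RD_PORT)  {3A/0Mu/1Ld/1B | 1r 2w}
  4. ALU→r0 ⇒ no(RD_PORT)  {3A/0Mu/1Ld/1B | 1r 2w}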